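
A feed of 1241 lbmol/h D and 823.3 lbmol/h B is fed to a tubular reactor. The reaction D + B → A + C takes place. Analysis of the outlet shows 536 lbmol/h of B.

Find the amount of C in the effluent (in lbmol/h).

287 lbmol/h

For B: n = n₀ − 1ξ → 536 = 823.3 − 1ξ, giving ξ = 287.3 lbmol/h.
Outlet amounts (n = n₀ + ν ξ):
  D: 1241 − 1(287.3) = 953.7
  B: 823.3 − 1(287.3) = 536
  A: 0 + 1(287.3) = 287.3
  C: 0 + 1(287.3) = 287.3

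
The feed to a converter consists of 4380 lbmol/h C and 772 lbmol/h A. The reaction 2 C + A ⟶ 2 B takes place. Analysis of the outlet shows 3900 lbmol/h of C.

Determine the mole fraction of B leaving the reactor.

For C: n = n₀ − 2ξ → 3900 = 4380 − 2ξ, giving ξ = 240 lbmol/h.
Outlet amounts (n = n₀ + ν ξ):
  C: 4380 − 2(240) = 3900
  A: 772 − 1(240) = 532
  B: 0 + 2(240) = 480
Total out = 4912 lbmol/h; y_B = 480 / 4912 = 0.09772.

0.0977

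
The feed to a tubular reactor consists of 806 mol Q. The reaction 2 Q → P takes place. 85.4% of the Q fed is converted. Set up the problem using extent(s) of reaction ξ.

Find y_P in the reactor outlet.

0.745

Q reacted = 0.854 × 806 = 688.3 mol; ν_Q = −2, so ξ = 688.3/2 = 344.2 mol.
Outlet amounts (n = n₀ + ν ξ):
  Q: 806 − 2(344.2) = 117.7
  P: 0 + 1(344.2) = 344.2
Total out = 461.8 mol; y_P = 344.2 / 461.8 = 0.7452.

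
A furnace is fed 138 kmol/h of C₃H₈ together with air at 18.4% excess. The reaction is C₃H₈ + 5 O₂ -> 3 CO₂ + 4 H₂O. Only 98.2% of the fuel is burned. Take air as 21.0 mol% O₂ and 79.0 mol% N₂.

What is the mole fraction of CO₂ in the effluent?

Stoichiometric O₂ = 5 × 138 = 690 kmol/h; O₂ fed = 690 × 1.184 = 817 kmol/h.
N₂ fed = 817 × 79/21 = 3073 kmol/h.
Fuel reacted = 0.982 × 138 → ξ = 135.5 kmol/h.
Outlet (n = n₀ + ν ξ):
  C₃H₈: 138 − 1(135.5) = 2.484
  O₂: 817 − 5(135.5) = 139.4
  N₂: 3073 (inert)
  CO₂: 0 + 3(135.5) = 406.5
  H₂O: 0 + 4(135.5) = 542.1
Total out = 4164 kmol/h; y_CO₂ = 406.5 / 4164 = 0.09764.

0.0976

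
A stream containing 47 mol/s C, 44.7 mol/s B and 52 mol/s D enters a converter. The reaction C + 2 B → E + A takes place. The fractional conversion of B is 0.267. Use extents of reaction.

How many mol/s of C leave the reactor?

B reacted = 0.267 × 44.7 = 11.93 mol/s; ν_B = −2, so ξ = 11.93/2 = 5.967 mol/s.
Outlet amounts (n = n₀ + ν ξ):
  C: 47 − 1(5.967) = 41.03
  B: 44.7 − 2(5.967) = 32.77
  E: 0 + 1(5.967) = 5.967
  A: 0 + 1(5.967) = 5.967
  D: 52 (inert)

41 mol/s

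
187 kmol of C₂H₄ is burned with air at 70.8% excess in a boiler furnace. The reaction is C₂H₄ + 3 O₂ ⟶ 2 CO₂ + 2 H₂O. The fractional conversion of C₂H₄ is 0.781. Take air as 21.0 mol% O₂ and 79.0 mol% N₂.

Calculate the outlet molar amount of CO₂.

Stoichiometric O₂ = 3 × 187 = 561 kmol; O₂ fed = 561 × 1.708 = 958.2 kmol.
N₂ fed = 958.2 × 79/21 = 3605 kmol.
Fuel reacted = 0.781 × 187 → ξ = 146 kmol.
Outlet (n = n₀ + ν ξ):
  C₂H₄: 187 − 1(146) = 40.95
  O₂: 958.2 − 3(146) = 520
  N₂: 3605 (inert)
  CO₂: 0 + 2(146) = 292.1
  H₂O: 0 + 2(146) = 292.1

292 kmol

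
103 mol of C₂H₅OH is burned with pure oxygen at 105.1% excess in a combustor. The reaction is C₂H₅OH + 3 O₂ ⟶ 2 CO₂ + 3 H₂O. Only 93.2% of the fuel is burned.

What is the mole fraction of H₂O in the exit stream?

Stoichiometric O₂ = 3 × 103 = 309 mol; O₂ fed = 309 × 2.051 = 633.8 mol.
Fuel reacted = 0.932 × 103 → ξ = 96 mol.
Outlet (n = n₀ + ν ξ):
  C₂H₅OH: 103 − 1(96) = 7.004
  O₂: 633.8 − 3(96) = 345.8
  CO₂: 0 + 2(96) = 192
  H₂O: 0 + 3(96) = 288
Total out = 832.8 mol; y_H₂O = 288 / 832.8 = 0.3458.

0.346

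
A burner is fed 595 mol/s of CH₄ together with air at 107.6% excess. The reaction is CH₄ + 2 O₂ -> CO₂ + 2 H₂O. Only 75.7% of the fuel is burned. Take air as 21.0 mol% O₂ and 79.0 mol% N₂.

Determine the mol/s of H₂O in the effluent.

901 mol/s

Stoichiometric O₂ = 2 × 595 = 1190 mol/s; O₂ fed = 1190 × 2.076 = 2470 mol/s.
N₂ fed = 2470 × 79/21 = 9294 mol/s.
Fuel reacted = 0.757 × 595 → ξ = 450.4 mol/s.
Outlet (n = n₀ + ν ξ):
  CH₄: 595 − 1(450.4) = 144.6
  O₂: 2470 − 2(450.4) = 1570
  N₂: 9294 (inert)
  CO₂: 0 + 1(450.4) = 450.4
  H₂O: 0 + 2(450.4) = 900.8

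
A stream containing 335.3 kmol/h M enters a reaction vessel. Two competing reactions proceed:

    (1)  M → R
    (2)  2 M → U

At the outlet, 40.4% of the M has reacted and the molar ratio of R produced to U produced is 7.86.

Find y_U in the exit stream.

Conversion of M: M consumed = 0.404 × 335.3 = 135.5 kmol/h = 1ξ₁ + 2ξ₂.
Selectivity: 1ξ₁ / (1ξ₂) = 7.86 → ξ₁ = 7.86 ξ₂.
Substitute: (1·7.86 + 2) ξ₂ = 135.5 → ξ₂ = 13.74 kmol/h, ξ₁ = 108 kmol/h.
Outlet amounts (n = n₀ + Σ ν·ξ):
  M: 335.3 − 1(108) − 2(13.74) = 199.8
  R: 0 + 1(108) = 108
  U: 0 + 1(13.74) = 13.74
Total out = 321.6 kmol/h; y_U = 13.74 / 321.6 = 0.04272.

0.0427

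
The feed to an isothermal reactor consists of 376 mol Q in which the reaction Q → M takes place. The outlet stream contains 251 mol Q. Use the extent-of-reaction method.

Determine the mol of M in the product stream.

125 mol

For Q: n = n₀ − 1ξ → 251 = 376 − 1ξ, giving ξ = 125 mol.
Outlet amounts (n = n₀ + ν ξ):
  Q: 376 − 1(125) = 251
  M: 0 + 1(125) = 125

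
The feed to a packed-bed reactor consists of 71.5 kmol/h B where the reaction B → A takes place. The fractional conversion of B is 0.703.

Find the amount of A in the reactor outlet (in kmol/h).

B reacted = 0.703 × 71.5 = 50.26 kmol/h; ν_B = −1, so ξ = 50.26/1 = 50.26 kmol/h.
Outlet amounts (n = n₀ + ν ξ):
  B: 71.5 − 1(50.26) = 21.24
  A: 0 + 1(50.26) = 50.26

50.3 kmol/h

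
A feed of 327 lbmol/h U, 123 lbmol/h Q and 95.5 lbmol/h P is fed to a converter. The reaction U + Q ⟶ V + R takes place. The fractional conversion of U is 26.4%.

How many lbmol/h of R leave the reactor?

U reacted = 0.264 × 327 = 86.33 lbmol/h; ν_U = −1, so ξ = 86.33/1 = 86.33 lbmol/h.
Outlet amounts (n = n₀ + ν ξ):
  U: 327 − 1(86.33) = 240.7
  Q: 123 − 1(86.33) = 36.67
  V: 0 + 1(86.33) = 86.33
  R: 0 + 1(86.33) = 86.33
  P: 95.5 (inert)

86.3 lbmol/h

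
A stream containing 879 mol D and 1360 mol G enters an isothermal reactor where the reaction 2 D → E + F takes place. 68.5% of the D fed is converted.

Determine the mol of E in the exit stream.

D reacted = 0.685 × 879 = 602.1 mol; ν_D = −2, so ξ = 602.1/2 = 301.1 mol.
Outlet amounts (n = n₀ + ν ξ):
  D: 879 − 2(301.1) = 276.9
  E: 0 + 1(301.1) = 301.1
  F: 0 + 1(301.1) = 301.1
  G: 1360 (inert)

301 mol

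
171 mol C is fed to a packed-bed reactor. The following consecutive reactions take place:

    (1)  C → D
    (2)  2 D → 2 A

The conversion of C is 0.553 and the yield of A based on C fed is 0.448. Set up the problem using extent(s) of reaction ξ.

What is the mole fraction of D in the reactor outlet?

0.105

Conversion of C: C consumed = 1ξ₁ = 0.553 × 171 → ξ₁ = 94.56 mol.
Yield of A: 2ξ₂ / 171 = 0.448 → ξ₂ = 38.3 mol.
Outlet amounts (n = n₀ + Σ ν·ξ):
  C: 171 − 1(94.56) = 76.44
  D: 0 + 1(94.56) − 2(38.3) = 17.95
  A: 0 + 2(38.3) = 76.61
Total out = 171 mol; y_D = 17.95 / 171 = 0.105.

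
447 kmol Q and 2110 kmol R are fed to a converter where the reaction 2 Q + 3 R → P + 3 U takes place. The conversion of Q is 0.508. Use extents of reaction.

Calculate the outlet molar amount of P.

114 kmol

Q reacted = 0.508 × 447 = 227.1 kmol; ν_Q = −2, so ξ = 227.1/2 = 113.5 kmol.
Outlet amounts (n = n₀ + ν ξ):
  Q: 447 − 2(113.5) = 219.9
  R: 2110 − 3(113.5) = 1769
  P: 0 + 1(113.5) = 113.5
  U: 0 + 3(113.5) = 340.6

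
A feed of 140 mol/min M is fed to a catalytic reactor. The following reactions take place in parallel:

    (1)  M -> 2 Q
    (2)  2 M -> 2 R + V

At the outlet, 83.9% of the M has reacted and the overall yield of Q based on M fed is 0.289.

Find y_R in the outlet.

Yield of Q: 2ξ₁ / 140 = 0.289 → ξ₁ = 20.23 mol/min.
Conversion of M: 1ξ₁ + 2ξ₂ = 0.839 × 140 = 117.5 → ξ₂ = 48.61 mol/min.
Outlet amounts (n = n₀ + Σ ν·ξ):
  M: 140 − 1(20.23) − 2(48.61) = 22.54
  Q: 0 + 2(20.23) = 40.46
  R: 0 + 2(48.61) = 97.23
  V: 0 + 1(48.61) = 48.61
Total out = 208.8 mol/min; y_R = 97.23 / 208.8 = 0.4656.

0.466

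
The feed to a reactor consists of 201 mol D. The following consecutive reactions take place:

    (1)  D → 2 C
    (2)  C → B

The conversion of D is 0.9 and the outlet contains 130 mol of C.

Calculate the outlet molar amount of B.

Conversion of D: D consumed = 1ξ₁ = 0.9 × 201 → ξ₁ = 180.9 mol.
C balance: n_C = 0 + 2ξ₁ − 1ξ₂ = 130 → ξ₂ = (2·180.9 − 130)/1 = 231.8 mol.
Outlet amounts (n = n₀ + Σ ν·ξ):
  D: 201 − 1(180.9) = 20.1
  C: 0 + 2(180.9) − 1(231.8) = 130
  B: 0 + 1(231.8) = 231.8

232 mol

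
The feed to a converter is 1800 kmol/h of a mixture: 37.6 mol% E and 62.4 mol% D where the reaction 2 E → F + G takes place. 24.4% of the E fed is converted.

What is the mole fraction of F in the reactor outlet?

E reacted = 0.244 × 676.8 = 165.1 kmol/h; ν_E = −2, so ξ = 165.1/2 = 82.57 kmol/h.
Outlet amounts (n = n₀ + ν ξ):
  E: 676.8 − 2(82.57) = 511.7
  F: 0 + 1(82.57) = 82.57
  G: 0 + 1(82.57) = 82.57
  D: 1123 (inert)
Total out = 1800 kmol/h; y_F = 82.57 / 1800 = 0.04587.

0.0459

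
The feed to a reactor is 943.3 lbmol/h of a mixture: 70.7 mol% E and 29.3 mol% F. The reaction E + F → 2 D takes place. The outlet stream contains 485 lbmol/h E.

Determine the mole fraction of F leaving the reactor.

0.1

For E: n = n₀ − 1ξ → 485 = 666.9 − 1ξ, giving ξ = 181.9 lbmol/h.
Outlet amounts (n = n₀ + ν ξ):
  E: 666.9 − 1(181.9) = 485
  F: 276.4 − 1(181.9) = 94.47
  D: 0 + 2(181.9) = 363.8
Total out = 943.3 lbmol/h; y_F = 94.47 / 943.3 = 0.1002.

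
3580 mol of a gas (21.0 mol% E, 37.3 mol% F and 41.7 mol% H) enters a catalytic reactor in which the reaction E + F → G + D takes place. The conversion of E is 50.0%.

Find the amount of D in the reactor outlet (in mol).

376 mol

E reacted = 0.5 × 751.8 = 375.9 mol; ν_E = −1, so ξ = 375.9/1 = 375.9 mol.
Outlet amounts (n = n₀ + ν ξ):
  E: 751.8 − 1(375.9) = 375.9
  F: 1335 − 1(375.9) = 959.4
  G: 0 + 1(375.9) = 375.9
  D: 0 + 1(375.9) = 375.9
  H: 1493 (inert)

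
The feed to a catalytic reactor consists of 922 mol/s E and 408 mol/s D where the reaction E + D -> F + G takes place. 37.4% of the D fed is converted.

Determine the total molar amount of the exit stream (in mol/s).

D reacted = 0.374 × 408 = 152.6 mol/s; ν_D = −1, so ξ = 152.6/1 = 152.6 mol/s.
Outlet amounts (n = n₀ + ν ξ):
  E: 922 − 1(152.6) = 769.4
  D: 408 − 1(152.6) = 255.4
  F: 0 + 1(152.6) = 152.6
  G: 0 + 1(152.6) = 152.6
Total out = 769.4 + 255.4 + 152.6 + 152.6 = 1330 mol/s.

1330 mol/s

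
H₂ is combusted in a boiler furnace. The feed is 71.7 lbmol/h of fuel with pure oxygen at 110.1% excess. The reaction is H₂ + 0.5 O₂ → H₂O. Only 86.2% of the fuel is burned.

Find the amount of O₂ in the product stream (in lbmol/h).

44.4 lbmol/h

Stoichiometric O₂ = 0.5 × 71.7 = 35.85 lbmol/h; O₂ fed = 35.85 × 2.101 = 75.32 lbmol/h.
Fuel reacted = 0.862 × 71.7 → ξ = 61.81 lbmol/h.
Outlet (n = n₀ + ν ξ):
  H₂: 71.7 − 1(61.81) = 9.895
  O₂: 75.32 − 0.5(61.81) = 44.42
  H₂O: 0 + 1(61.81) = 61.81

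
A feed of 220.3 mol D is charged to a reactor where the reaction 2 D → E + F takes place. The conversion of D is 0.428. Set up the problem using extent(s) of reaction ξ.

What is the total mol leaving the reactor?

220 mol

D reacted = 0.428 × 220.3 = 94.29 mol; ν_D = −2, so ξ = 94.29/2 = 47.14 mol.
Outlet amounts (n = n₀ + ν ξ):
  D: 220.3 − 2(47.14) = 126
  E: 0 + 1(47.14) = 47.14
  F: 0 + 1(47.14) = 47.14
Total out = 126 + 47.14 + 47.14 = 220.3 mol.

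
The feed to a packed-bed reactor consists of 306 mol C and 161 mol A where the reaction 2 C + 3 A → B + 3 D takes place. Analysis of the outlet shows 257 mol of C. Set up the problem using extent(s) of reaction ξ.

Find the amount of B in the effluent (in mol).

For C: n = n₀ − 2ξ → 257 = 306 − 2ξ, giving ξ = 24.5 mol.
Outlet amounts (n = n₀ + ν ξ):
  C: 306 − 2(24.5) = 257
  A: 161 − 3(24.5) = 87.5
  B: 0 + 1(24.5) = 24.5
  D: 0 + 3(24.5) = 73.5

24.5 mol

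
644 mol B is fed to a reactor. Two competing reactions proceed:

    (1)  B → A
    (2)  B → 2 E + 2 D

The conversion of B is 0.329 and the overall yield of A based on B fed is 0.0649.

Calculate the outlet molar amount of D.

Yield of A: 1ξ₁ / 644 = 0.0649 → ξ₁ = 41.8 mol.
Conversion of B: 1ξ₁ + 1ξ₂ = 0.329 × 644 = 211.9 → ξ₂ = 170.1 mol.
Outlet amounts (n = n₀ + Σ ν·ξ):
  B: 644 − 1(41.8) − 1(170.1) = 432.1
  A: 0 + 1(41.8) = 41.8
  E: 0 + 2(170.1) = 340.2
  D: 0 + 2(170.1) = 340.2

340 mol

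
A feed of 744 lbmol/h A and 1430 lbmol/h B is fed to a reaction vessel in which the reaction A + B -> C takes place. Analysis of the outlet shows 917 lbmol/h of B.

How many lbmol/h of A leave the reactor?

For B: n = n₀ − 1ξ → 917 = 1430 − 1ξ, giving ξ = 513 lbmol/h.
Outlet amounts (n = n₀ + ν ξ):
  A: 744 − 1(513) = 231
  B: 1430 − 1(513) = 917
  C: 0 + 1(513) = 513

231 lbmol/h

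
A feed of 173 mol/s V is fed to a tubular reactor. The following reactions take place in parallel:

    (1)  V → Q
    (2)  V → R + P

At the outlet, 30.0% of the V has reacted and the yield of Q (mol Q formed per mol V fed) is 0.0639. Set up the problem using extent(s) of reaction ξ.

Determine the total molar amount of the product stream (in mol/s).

Yield of Q: 1ξ₁ / 173 = 0.0639 → ξ₁ = 11.05 mol/s.
Conversion of V: 1ξ₁ + 1ξ₂ = 0.3 × 173 = 51.9 → ξ₂ = 40.85 mol/s.
Outlet amounts (n = n₀ + Σ ν·ξ):
  V: 173 − 1(11.05) − 1(40.85) = 121.1
  Q: 0 + 1(11.05) = 11.05
  R: 0 + 1(40.85) = 40.85
  P: 0 + 1(40.85) = 40.85
Total out = 121.1 + 11.05 + 40.85 + 40.85 = 213.8 mol/s.

214 mol/s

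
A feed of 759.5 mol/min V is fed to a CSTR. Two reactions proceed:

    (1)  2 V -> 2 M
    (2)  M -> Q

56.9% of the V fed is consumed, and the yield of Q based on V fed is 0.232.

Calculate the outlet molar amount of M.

256 mol/min

Conversion of V: V consumed = 2ξ₁ = 0.569 × 759.5 → ξ₁ = 216.1 mol/min.
Yield of Q: 1ξ₂ / 759.5 = 0.232 → ξ₂ = 176.2 mol/min.
Outlet amounts (n = n₀ + Σ ν·ξ):
  V: 759.5 − 2(216.1) = 327.3
  M: 0 + 2(216.1) − 1(176.2) = 256
  Q: 0 + 1(176.2) = 176.2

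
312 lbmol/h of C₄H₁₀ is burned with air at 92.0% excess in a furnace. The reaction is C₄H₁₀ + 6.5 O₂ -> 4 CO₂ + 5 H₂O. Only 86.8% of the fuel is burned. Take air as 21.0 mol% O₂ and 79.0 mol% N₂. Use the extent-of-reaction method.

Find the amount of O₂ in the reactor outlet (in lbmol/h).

Stoichiometric O₂ = 6.5 × 312 = 2028 lbmol/h; O₂ fed = 2028 × 1.920 = 3894 lbmol/h.
N₂ fed = 3894 × 79/21 = 14650 lbmol/h.
Fuel reacted = 0.868 × 312 → ξ = 270.8 lbmol/h.
Outlet (n = n₀ + ν ξ):
  C₄H₁₀: 312 − 1(270.8) = 41.18
  O₂: 3894 − 6.5(270.8) = 2133
  N₂: 14650 (inert)
  CO₂: 0 + 4(270.8) = 1083
  H₂O: 0 + 5(270.8) = 1354

2130 lbmol/h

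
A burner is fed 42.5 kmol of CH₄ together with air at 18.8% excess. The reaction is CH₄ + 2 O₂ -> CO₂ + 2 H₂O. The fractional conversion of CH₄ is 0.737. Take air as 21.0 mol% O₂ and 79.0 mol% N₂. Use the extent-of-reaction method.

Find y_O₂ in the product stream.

Stoichiometric O₂ = 2 × 42.5 = 85 kmol; O₂ fed = 85 × 1.188 = 101 kmol.
N₂ fed = 101 × 79/21 = 379.9 kmol.
Fuel reacted = 0.737 × 42.5 → ξ = 31.32 kmol.
Outlet (n = n₀ + ν ξ):
  CH₄: 42.5 − 1(31.32) = 11.18
  O₂: 101 − 2(31.32) = 38.33
  N₂: 379.9 (inert)
  CO₂: 0 + 1(31.32) = 31.32
  H₂O: 0 + 2(31.32) = 62.64
Total out = 523.4 kmol; y_O₂ = 38.33 / 523.4 = 0.07325.

0.0732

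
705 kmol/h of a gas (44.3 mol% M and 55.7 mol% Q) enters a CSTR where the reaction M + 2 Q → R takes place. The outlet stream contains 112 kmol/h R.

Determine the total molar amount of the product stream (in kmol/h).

481 kmol/h

For R: n = n₀ + 1ξ → 112 = 0 + 1ξ, giving ξ = 112 kmol/h.
Outlet amounts (n = n₀ + ν ξ):
  M: 312.3 − 1(112) = 200.3
  Q: 392.7 − 2(112) = 168.7
  R: 0 + 1(112) = 112
Total out = 200.3 + 168.7 + 112 = 481 kmol/h.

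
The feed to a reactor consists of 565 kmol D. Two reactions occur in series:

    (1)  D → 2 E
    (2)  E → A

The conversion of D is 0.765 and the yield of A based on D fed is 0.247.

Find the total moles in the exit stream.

Conversion of D: D consumed = 1ξ₁ = 0.765 × 565 → ξ₁ = 432.2 kmol.
Yield of A: 1ξ₂ / 565 = 0.247 → ξ₂ = 139.6 kmol.
Outlet amounts (n = n₀ + Σ ν·ξ):
  D: 565 − 1(432.2) = 132.8
  E: 0 + 2(432.2) − 1(139.6) = 724.9
  A: 0 + 1(139.6) = 139.6
Total out = 132.8 + 724.9 + 139.6 = 997.2 kmol.

997 kmol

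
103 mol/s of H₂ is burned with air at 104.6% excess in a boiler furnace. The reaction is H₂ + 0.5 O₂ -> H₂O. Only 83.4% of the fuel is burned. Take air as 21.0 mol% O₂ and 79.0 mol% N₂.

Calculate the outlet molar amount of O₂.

62.4 mol/s

Stoichiometric O₂ = 0.5 × 103 = 51.5 mol/s; O₂ fed = 51.5 × 2.046 = 105.4 mol/s.
N₂ fed = 105.4 × 79/21 = 396.4 mol/s.
Fuel reacted = 0.834 × 103 → ξ = 85.9 mol/s.
Outlet (n = n₀ + ν ξ):
  H₂: 103 − 1(85.9) = 17.1
  O₂: 105.4 − 0.5(85.9) = 62.42
  N₂: 396.4 (inert)
  H₂O: 0 + 1(85.9) = 85.9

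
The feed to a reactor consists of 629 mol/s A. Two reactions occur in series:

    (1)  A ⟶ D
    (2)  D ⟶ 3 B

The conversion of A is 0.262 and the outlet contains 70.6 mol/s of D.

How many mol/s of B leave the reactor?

Conversion of A: A consumed = 1ξ₁ = 0.262 × 629 → ξ₁ = 164.8 mol/s.
D balance: n_D = 0 + 1ξ₁ − 1ξ₂ = 70.6 → ξ₂ = (1·164.8 − 70.6)/1 = 94.2 mol/s.
Outlet amounts (n = n₀ + Σ ν·ξ):
  A: 629 − 1(164.8) = 464.2
  D: 0 + 1(164.8) − 1(94.2) = 70.6
  B: 0 + 3(94.2) = 282.6

283 mol/s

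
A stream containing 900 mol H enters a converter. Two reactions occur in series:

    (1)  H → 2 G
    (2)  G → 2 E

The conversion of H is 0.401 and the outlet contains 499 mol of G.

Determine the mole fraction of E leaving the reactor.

Conversion of H: H consumed = 1ξ₁ = 0.401 × 900 → ξ₁ = 360.9 mol.
G balance: n_G = 0 + 2ξ₁ − 1ξ₂ = 499 → ξ₂ = (2·360.9 − 499)/1 = 222.8 mol.
Outlet amounts (n = n₀ + Σ ν·ξ):
  H: 900 − 1(360.9) = 539.1
  G: 0 + 2(360.9) − 1(222.8) = 499
  E: 0 + 2(222.8) = 445.6
Total out = 1484 mol; y_E = 445.6 / 1484 = 0.3003.

0.3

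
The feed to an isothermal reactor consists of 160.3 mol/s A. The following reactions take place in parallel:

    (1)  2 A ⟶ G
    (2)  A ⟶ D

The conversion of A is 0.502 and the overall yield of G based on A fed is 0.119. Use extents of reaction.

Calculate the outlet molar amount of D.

Yield of G: 1ξ₁ / 160.3 = 0.119 → ξ₁ = 19.08 mol/s.
Conversion of A: 2ξ₁ + 1ξ₂ = 0.502 × 160.3 = 80.47 → ξ₂ = 42.32 mol/s.
Outlet amounts (n = n₀ + Σ ν·ξ):
  A: 160.3 − 2(19.08) − 1(42.32) = 79.83
  G: 0 + 1(19.08) = 19.08
  D: 0 + 1(42.32) = 42.32

42.3 mol/s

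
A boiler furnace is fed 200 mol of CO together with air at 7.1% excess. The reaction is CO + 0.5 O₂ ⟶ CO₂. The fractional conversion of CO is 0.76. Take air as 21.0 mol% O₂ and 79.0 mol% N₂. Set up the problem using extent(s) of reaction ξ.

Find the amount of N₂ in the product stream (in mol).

Stoichiometric O₂ = 0.5 × 200 = 100 mol; O₂ fed = 100 × 1.071 = 107.1 mol.
N₂ fed = 107.1 × 79/21 = 402.9 mol.
Fuel reacted = 0.76 × 200 → ξ = 152 mol.
Outlet (n = n₀ + ν ξ):
  CO: 200 − 1(152) = 48
  O₂: 107.1 − 0.5(152) = 31.1
  N₂: 402.9 (inert)
  CO₂: 0 + 1(152) = 152

403 mol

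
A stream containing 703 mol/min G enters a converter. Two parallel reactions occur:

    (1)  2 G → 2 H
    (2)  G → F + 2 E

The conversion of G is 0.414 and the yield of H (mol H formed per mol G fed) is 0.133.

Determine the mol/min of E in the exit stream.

Yield of H: 2ξ₁ / 703 = 0.133 → ξ₁ = 46.75 mol/min.
Conversion of G: 2ξ₁ + 1ξ₂ = 0.414 × 703 = 291 → ξ₂ = 197.5 mol/min.
Outlet amounts (n = n₀ + Σ ν·ξ):
  G: 703 − 2(46.75) − 1(197.5) = 412
  H: 0 + 2(46.75) = 93.5
  F: 0 + 1(197.5) = 197.5
  E: 0 + 2(197.5) = 395.1

395 mol/min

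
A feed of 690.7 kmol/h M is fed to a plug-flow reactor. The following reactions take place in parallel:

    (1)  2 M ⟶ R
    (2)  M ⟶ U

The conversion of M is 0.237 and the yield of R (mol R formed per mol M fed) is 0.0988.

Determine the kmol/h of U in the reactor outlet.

Yield of R: 1ξ₁ / 690.7 = 0.0988 → ξ₁ = 68.24 kmol/h.
Conversion of M: 2ξ₁ + 1ξ₂ = 0.237 × 690.7 = 163.7 → ξ₂ = 27.21 kmol/h.
Outlet amounts (n = n₀ + Σ ν·ξ):
  M: 690.7 − 2(68.24) − 1(27.21) = 527
  R: 0 + 1(68.24) = 68.24
  U: 0 + 1(27.21) = 27.21

27.2 kmol/h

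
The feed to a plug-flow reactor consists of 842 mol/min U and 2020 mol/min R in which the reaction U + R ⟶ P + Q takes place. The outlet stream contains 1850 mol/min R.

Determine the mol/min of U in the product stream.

For R: n = n₀ − 1ξ → 1850 = 2020 − 1ξ, giving ξ = 170 mol/min.
Outlet amounts (n = n₀ + ν ξ):
  U: 842 − 1(170) = 672
  R: 2020 − 1(170) = 1850
  P: 0 + 1(170) = 170
  Q: 0 + 1(170) = 170

672 mol/min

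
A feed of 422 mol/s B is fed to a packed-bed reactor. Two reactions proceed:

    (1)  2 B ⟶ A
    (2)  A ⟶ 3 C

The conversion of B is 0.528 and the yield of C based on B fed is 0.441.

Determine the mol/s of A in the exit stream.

49.4 mol/s

Conversion of B: B consumed = 2ξ₁ = 0.528 × 422 → ξ₁ = 111.4 mol/s.
Yield of C: 3ξ₂ / 422 = 0.441 → ξ₂ = 62.03 mol/s.
Outlet amounts (n = n₀ + Σ ν·ξ):
  B: 422 − 2(111.4) = 199.2
  A: 0 + 1(111.4) − 1(62.03) = 49.37
  C: 0 + 3(62.03) = 186.1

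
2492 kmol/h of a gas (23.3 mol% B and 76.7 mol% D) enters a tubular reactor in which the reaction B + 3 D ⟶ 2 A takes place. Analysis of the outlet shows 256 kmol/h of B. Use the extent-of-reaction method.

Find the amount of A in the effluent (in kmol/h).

649 kmol/h

For B: n = n₀ − 1ξ → 256 = 580.6 − 1ξ, giving ξ = 324.6 kmol/h.
Outlet amounts (n = n₀ + ν ξ):
  B: 580.6 − 1(324.6) = 256
  D: 1911 − 3(324.6) = 937.5
  A: 0 + 2(324.6) = 649.3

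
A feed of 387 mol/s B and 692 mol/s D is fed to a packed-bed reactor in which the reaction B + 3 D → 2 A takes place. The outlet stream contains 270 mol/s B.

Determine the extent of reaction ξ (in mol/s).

For B: n = n₀ − 1ξ → 270 = 387 − 1ξ, giving ξ = 117 mol/s.
Outlet amounts (n = n₀ + ν ξ):
  B: 387 − 1(117) = 270
  D: 692 − 3(117) = 341
  A: 0 + 2(117) = 234

ξ = 117 mol/s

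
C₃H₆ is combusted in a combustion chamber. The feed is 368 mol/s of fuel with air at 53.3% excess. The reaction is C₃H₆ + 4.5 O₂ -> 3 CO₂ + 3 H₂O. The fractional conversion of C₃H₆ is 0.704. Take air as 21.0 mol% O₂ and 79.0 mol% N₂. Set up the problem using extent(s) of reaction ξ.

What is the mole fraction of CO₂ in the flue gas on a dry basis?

Stoichiometric O₂ = 4.5 × 368 = 1656 mol/s; O₂ fed = 1656 × 1.533 = 2539 mol/s.
N₂ fed = 2539 × 79/21 = 9550 mol/s.
Fuel reacted = 0.704 × 368 → ξ = 259.1 mol/s.
Outlet (n = n₀ + ν ξ):
  C₃H₆: 368 − 1(259.1) = 108.9
  O₂: 2539 − 4.5(259.1) = 1373
  N₂: 9550 (inert)
  CO₂: 0 + 3(259.1) = 777.2
  H₂O: 0 + 3(259.1) = 777.2
Dry total = 11810 mol/s; y_CO₂ (dry) = 777.2 / 11810 = 0.06581.

0.0658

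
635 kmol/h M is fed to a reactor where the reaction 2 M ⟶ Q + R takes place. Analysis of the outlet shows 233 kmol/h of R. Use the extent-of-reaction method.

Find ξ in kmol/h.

ξ = 233 kmol/h

For R: n = n₀ + 1ξ → 233 = 0 + 1ξ, giving ξ = 233 kmol/h.
Outlet amounts (n = n₀ + ν ξ):
  M: 635 − 2(233) = 169
  Q: 0 + 1(233) = 233
  R: 0 + 1(233) = 233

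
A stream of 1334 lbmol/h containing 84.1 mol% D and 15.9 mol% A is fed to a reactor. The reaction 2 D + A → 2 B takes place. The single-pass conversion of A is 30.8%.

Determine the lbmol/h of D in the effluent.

991 lbmol/h

A reacted = 0.308 × 212.1 = 65.33 lbmol/h; ν_A = −1, so ξ = 65.33/1 = 65.33 lbmol/h.
Outlet amounts (n = n₀ + ν ξ):
  D: 1122 − 2(65.33) = 991.2
  A: 212.1 − 1(65.33) = 146.8
  B: 0 + 2(65.33) = 130.7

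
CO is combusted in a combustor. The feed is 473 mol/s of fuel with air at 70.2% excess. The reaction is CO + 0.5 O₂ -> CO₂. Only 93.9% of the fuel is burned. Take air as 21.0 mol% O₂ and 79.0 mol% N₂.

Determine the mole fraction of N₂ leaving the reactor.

Stoichiometric O₂ = 0.5 × 473 = 236.5 mol/s; O₂ fed = 236.5 × 1.702 = 402.5 mol/s.
N₂ fed = 402.5 × 79/21 = 1514 mol/s.
Fuel reacted = 0.939 × 473 → ξ = 444.1 mol/s.
Outlet (n = n₀ + ν ξ):
  CO: 473 − 1(444.1) = 28.85
  O₂: 402.5 − 0.5(444.1) = 180.4
  N₂: 1514 (inert)
  CO₂: 0 + 1(444.1) = 444.1
Total out = 2168 mol/s; y_N₂ = 1514 / 2168 = 0.6986.

0.699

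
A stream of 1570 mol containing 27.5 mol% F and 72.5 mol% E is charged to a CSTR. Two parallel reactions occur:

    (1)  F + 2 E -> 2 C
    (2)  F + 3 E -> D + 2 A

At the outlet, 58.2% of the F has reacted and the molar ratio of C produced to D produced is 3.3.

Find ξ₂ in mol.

Conversion of F: F consumed = 0.582 × 431.8 = 251.3 mol = 1ξ₁ + 1ξ₂.
Selectivity: 2ξ₁ / (1ξ₂) = 3.3 → ξ₁ = 1.65 ξ₂.
Substitute: (1·1.65 + 1) ξ₂ = 251.3 → ξ₂ = 94.82 mol, ξ₁ = 156.5 mol.
Outlet amounts (n = n₀ + Σ ν·ξ):
  F: 431.8 − 1(156.5) − 1(94.82) = 180.5
  E: 1138 − 2(156.5) − 3(94.82) = 540.9
  C: 0 + 2(156.5) = 312.9
  D: 0 + 1(94.82) = 94.82
  A: 0 + 2(94.82) = 189.6

ξ₂ = 94.8 mol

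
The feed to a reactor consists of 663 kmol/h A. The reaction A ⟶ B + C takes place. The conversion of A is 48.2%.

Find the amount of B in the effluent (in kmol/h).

320 kmol/h

A reacted = 0.482 × 663 = 319.6 kmol/h; ν_A = −1, so ξ = 319.6/1 = 319.6 kmol/h.
Outlet amounts (n = n₀ + ν ξ):
  A: 663 − 1(319.6) = 343.4
  B: 0 + 1(319.6) = 319.6
  C: 0 + 1(319.6) = 319.6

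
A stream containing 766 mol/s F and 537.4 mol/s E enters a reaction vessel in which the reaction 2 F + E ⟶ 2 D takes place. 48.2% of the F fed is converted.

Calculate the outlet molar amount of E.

353 mol/s

F reacted = 0.482 × 766 = 369.2 mol/s; ν_F = −2, so ξ = 369.2/2 = 184.6 mol/s.
Outlet amounts (n = n₀ + ν ξ):
  F: 766 − 2(184.6) = 396.8
  E: 537.4 − 1(184.6) = 352.8
  D: 0 + 2(184.6) = 369.2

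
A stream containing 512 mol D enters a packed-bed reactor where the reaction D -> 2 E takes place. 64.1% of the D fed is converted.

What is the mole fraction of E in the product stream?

D reacted = 0.641 × 512 = 328.2 mol; ν_D = −1, so ξ = 328.2/1 = 328.2 mol.
Outlet amounts (n = n₀ + ν ξ):
  D: 512 − 1(328.2) = 183.8
  E: 0 + 2(328.2) = 656.4
Total out = 840.2 mol; y_E = 656.4 / 840.2 = 0.7812.

0.781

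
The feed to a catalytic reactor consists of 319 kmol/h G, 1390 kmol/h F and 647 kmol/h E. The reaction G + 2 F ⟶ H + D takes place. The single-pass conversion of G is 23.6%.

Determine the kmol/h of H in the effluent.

G reacted = 0.236 × 319 = 75.28 kmol/h; ν_G = −1, so ξ = 75.28/1 = 75.28 kmol/h.
Outlet amounts (n = n₀ + ν ξ):
  G: 319 − 1(75.28) = 243.7
  F: 1390 − 2(75.28) = 1239
  H: 0 + 1(75.28) = 75.28
  D: 0 + 1(75.28) = 75.28
  E: 647 (inert)

75.3 kmol/h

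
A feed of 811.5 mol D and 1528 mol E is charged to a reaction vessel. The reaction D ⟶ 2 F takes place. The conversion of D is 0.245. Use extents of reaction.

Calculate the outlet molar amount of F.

398 mol

D reacted = 0.245 × 811.5 = 198.8 mol; ν_D = −1, so ξ = 198.8/1 = 198.8 mol.
Outlet amounts (n = n₀ + ν ξ):
  D: 811.5 − 1(198.8) = 612.7
  F: 0 + 2(198.8) = 397.6
  E: 1528 (inert)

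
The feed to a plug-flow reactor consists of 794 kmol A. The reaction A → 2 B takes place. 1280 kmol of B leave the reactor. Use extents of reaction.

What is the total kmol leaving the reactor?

1430 kmol

For B: n = n₀ + 2ξ → 1280 = 0 + 2ξ, giving ξ = 640 kmol.
Outlet amounts (n = n₀ + ν ξ):
  A: 794 − 1(640) = 154
  B: 0 + 2(640) = 1280
Total out = 154 + 1280 = 1434 kmol.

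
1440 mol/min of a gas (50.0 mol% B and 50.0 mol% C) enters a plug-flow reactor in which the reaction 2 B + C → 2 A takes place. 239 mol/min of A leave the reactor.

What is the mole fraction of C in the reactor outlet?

For A: n = n₀ + 2ξ → 239 = 0 + 2ξ, giving ξ = 119.5 mol/min.
Outlet amounts (n = n₀ + ν ξ):
  B: 720 − 2(119.5) = 481
  C: 720 − 1(119.5) = 600.5
  A: 0 + 2(119.5) = 239
Total out = 1320 mol/min; y_C = 600.5 / 1320 = 0.4548.

0.455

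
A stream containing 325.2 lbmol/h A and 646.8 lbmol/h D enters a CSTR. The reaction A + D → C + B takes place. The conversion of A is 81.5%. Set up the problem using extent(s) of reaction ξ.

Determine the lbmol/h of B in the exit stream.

265 lbmol/h

A reacted = 0.815 × 325.2 = 265 lbmol/h; ν_A = −1, so ξ = 265/1 = 265 lbmol/h.
Outlet amounts (n = n₀ + ν ξ):
  A: 325.2 − 1(265) = 60.16
  D: 646.8 − 1(265) = 381.8
  C: 0 + 1(265) = 265
  B: 0 + 1(265) = 265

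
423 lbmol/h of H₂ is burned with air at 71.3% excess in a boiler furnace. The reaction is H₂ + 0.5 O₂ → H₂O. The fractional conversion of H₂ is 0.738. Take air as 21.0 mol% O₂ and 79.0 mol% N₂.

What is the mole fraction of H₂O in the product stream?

0.157

Stoichiometric O₂ = 0.5 × 423 = 211.5 lbmol/h; O₂ fed = 211.5 × 1.713 = 362.3 lbmol/h.
N₂ fed = 362.3 × 79/21 = 1363 lbmol/h.
Fuel reacted = 0.738 × 423 → ξ = 312.2 lbmol/h.
Outlet (n = n₀ + ν ξ):
  H₂: 423 − 1(312.2) = 110.8
  O₂: 362.3 − 0.5(312.2) = 206.2
  N₂: 1363 (inert)
  H₂O: 0 + 1(312.2) = 312.2
Total out = 1992 lbmol/h; y_H₂O = 312.2 / 1992 = 0.1567.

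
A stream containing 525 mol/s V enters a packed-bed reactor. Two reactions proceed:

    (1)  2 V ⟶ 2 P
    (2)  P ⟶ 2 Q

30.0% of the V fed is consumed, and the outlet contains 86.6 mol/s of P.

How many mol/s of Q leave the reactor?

142 mol/s

Conversion of V: V consumed = 2ξ₁ = 0.3 × 525 → ξ₁ = 78.75 mol/s.
P balance: n_P = 0 + 2ξ₁ − 1ξ₂ = 86.6 → ξ₂ = (2·78.75 − 86.6)/1 = 70.9 mol/s.
Outlet amounts (n = n₀ + Σ ν·ξ):
  V: 525 − 2(78.75) = 367.5
  P: 0 + 2(78.75) − 1(70.9) = 86.6
  Q: 0 + 2(70.9) = 141.8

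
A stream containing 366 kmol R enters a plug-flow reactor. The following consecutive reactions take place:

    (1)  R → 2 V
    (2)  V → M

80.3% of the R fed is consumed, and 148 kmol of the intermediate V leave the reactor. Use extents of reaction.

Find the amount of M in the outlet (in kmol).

440 kmol

Conversion of R: R consumed = 1ξ₁ = 0.803 × 366 → ξ₁ = 293.9 kmol.
V balance: n_V = 0 + 2ξ₁ − 1ξ₂ = 148 → ξ₂ = (2·293.9 − 148)/1 = 439.8 kmol.
Outlet amounts (n = n₀ + Σ ν·ξ):
  R: 366 − 1(293.9) = 72.1
  V: 0 + 2(293.9) − 1(439.8) = 148
  M: 0 + 1(439.8) = 439.8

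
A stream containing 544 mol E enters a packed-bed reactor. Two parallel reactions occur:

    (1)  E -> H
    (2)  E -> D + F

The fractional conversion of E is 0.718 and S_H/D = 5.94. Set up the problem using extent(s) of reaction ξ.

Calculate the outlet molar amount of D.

56.3 mol

Conversion of E: E consumed = 0.718 × 544 = 390.6 mol = 1ξ₁ + 1ξ₂.
Selectivity: 1ξ₁ / (1ξ₂) = 5.94 → ξ₁ = 5.94 ξ₂.
Substitute: (1·5.94 + 1) ξ₂ = 390.6 → ξ₂ = 56.28 mol, ξ₁ = 334.3 mol.
Outlet amounts (n = n₀ + Σ ν·ξ):
  E: 544 − 1(334.3) − 1(56.28) = 153.4
  H: 0 + 1(334.3) = 334.3
  D: 0 + 1(56.28) = 56.28
  F: 0 + 1(56.28) = 56.28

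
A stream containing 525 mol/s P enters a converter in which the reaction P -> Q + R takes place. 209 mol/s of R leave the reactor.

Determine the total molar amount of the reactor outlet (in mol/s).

734 mol/s

For R: n = n₀ + 1ξ → 209 = 0 + 1ξ, giving ξ = 209 mol/s.
Outlet amounts (n = n₀ + ν ξ):
  P: 525 − 1(209) = 316
  Q: 0 + 1(209) = 209
  R: 0 + 1(209) = 209
Total out = 316 + 209 + 209 = 734 mol/s.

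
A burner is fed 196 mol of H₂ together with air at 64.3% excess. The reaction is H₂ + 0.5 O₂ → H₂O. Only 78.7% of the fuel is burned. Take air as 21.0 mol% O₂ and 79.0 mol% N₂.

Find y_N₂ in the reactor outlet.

Stoichiometric O₂ = 0.5 × 196 = 98 mol; O₂ fed = 98 × 1.643 = 161 mol.
N₂ fed = 161 × 79/21 = 605.7 mol.
Fuel reacted = 0.787 × 196 → ξ = 154.3 mol.
Outlet (n = n₀ + ν ξ):
  H₂: 196 − 1(154.3) = 41.75
  O₂: 161 − 0.5(154.3) = 83.89
  N₂: 605.7 (inert)
  H₂O: 0 + 1(154.3) = 154.3
Total out = 885.6 mol; y_N₂ = 605.7 / 885.6 = 0.684.

0.684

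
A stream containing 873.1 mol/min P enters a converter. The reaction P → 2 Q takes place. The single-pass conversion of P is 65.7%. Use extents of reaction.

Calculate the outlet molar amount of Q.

P reacted = 0.657 × 873.1 = 573.6 mol/min; ν_P = −1, so ξ = 573.6/1 = 573.6 mol/min.
Outlet amounts (n = n₀ + ν ξ):
  P: 873.1 − 1(573.6) = 299.5
  Q: 0 + 2(573.6) = 1147

1150 mol/min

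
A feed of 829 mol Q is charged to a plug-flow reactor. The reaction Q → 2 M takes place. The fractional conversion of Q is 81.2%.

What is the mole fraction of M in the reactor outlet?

0.896

Q reacted = 0.812 × 829 = 673.1 mol; ν_Q = −1, so ξ = 673.1/1 = 673.1 mol.
Outlet amounts (n = n₀ + ν ξ):
  Q: 829 − 1(673.1) = 155.9
  M: 0 + 2(673.1) = 1346
Total out = 1502 mol; y_M = 1346 / 1502 = 0.8962.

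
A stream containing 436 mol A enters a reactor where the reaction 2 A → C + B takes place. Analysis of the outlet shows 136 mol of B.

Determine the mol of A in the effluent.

For B: n = n₀ + 1ξ → 136 = 0 + 1ξ, giving ξ = 136 mol.
Outlet amounts (n = n₀ + ν ξ):
  A: 436 − 2(136) = 164
  C: 0 + 1(136) = 136
  B: 0 + 1(136) = 136

164 mol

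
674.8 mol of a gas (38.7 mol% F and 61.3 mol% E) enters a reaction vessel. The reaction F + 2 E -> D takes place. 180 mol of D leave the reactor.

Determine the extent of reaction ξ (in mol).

For D: n = n₀ + 1ξ → 180 = 0 + 1ξ, giving ξ = 180 mol.
Outlet amounts (n = n₀ + ν ξ):
  F: 261.1 − 1(180) = 81.15
  E: 413.7 − 2(180) = 53.65
  D: 0 + 1(180) = 180

ξ = 180 mol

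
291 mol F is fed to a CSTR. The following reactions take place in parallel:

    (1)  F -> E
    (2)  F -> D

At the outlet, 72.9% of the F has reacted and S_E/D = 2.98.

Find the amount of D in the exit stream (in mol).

Conversion of F: F consumed = 0.729 × 291 = 212.1 mol = 1ξ₁ + 1ξ₂.
Selectivity: 1ξ₁ / (1ξ₂) = 2.98 → ξ₁ = 2.98 ξ₂.
Substitute: (1·2.98 + 1) ξ₂ = 212.1 → ξ₂ = 53.3 mol, ξ₁ = 158.8 mol.
Outlet amounts (n = n₀ + Σ ν·ξ):
  F: 291 − 1(158.8) − 1(53.3) = 78.86
  E: 0 + 1(158.8) = 158.8
  D: 0 + 1(53.3) = 53.3

53.3 mol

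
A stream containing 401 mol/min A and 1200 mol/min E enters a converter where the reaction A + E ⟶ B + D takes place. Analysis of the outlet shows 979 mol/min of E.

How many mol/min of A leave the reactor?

180 mol/min

For E: n = n₀ − 1ξ → 979 = 1200 − 1ξ, giving ξ = 221 mol/min.
Outlet amounts (n = n₀ + ν ξ):
  A: 401 − 1(221) = 180
  E: 1200 − 1(221) = 979
  B: 0 + 1(221) = 221
  D: 0 + 1(221) = 221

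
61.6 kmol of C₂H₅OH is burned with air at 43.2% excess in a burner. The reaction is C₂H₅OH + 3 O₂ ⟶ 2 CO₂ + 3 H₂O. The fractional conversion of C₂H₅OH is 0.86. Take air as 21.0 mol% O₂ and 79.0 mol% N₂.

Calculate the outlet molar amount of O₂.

106 kmol

Stoichiometric O₂ = 3 × 61.6 = 184.8 kmol; O₂ fed = 184.8 × 1.432 = 264.6 kmol.
N₂ fed = 264.6 × 79/21 = 995.5 kmol.
Fuel reacted = 0.86 × 61.6 → ξ = 52.98 kmol.
Outlet (n = n₀ + ν ξ):
  C₂H₅OH: 61.6 − 1(52.98) = 8.624
  O₂: 264.6 − 3(52.98) = 105.7
  N₂: 995.5 (inert)
  CO₂: 0 + 2(52.98) = 106
  H₂O: 0 + 3(52.98) = 158.9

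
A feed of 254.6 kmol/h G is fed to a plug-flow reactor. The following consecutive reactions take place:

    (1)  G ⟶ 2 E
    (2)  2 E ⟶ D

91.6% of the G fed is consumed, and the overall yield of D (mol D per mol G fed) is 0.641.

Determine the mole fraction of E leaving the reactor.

0.431

Conversion of G: G consumed = 1ξ₁ = 0.916 × 254.6 → ξ₁ = 233.2 kmol/h.
Yield of D: 1ξ₂ / 254.6 = 0.641 → ξ₂ = 163.2 kmol/h.
Outlet amounts (n = n₀ + Σ ν·ξ):
  G: 254.6 − 1(233.2) = 21.39
  E: 0 + 2(233.2) − 2(163.2) = 140
  D: 0 + 1(163.2) = 163.2
Total out = 324.6 kmol/h; y_E = 140 / 324.6 = 0.4314.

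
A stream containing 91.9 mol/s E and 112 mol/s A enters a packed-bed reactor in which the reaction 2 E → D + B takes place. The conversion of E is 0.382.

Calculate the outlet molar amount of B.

17.6 mol/s

E reacted = 0.382 × 91.9 = 35.11 mol/s; ν_E = −2, so ξ = 35.11/2 = 17.55 mol/s.
Outlet amounts (n = n₀ + ν ξ):
  E: 91.9 − 2(17.55) = 56.79
  D: 0 + 1(17.55) = 17.55
  B: 0 + 1(17.55) = 17.55
  A: 112 (inert)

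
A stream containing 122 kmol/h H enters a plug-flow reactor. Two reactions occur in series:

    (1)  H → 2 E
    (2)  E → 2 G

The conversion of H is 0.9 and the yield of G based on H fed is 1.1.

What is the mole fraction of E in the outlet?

Conversion of H: H consumed = 1ξ₁ = 0.9 × 122 → ξ₁ = 109.8 kmol/h.
Yield of G: 2ξ₂ / 122 = 1.1 → ξ₂ = 67.1 kmol/h.
Outlet amounts (n = n₀ + Σ ν·ξ):
  H: 122 − 1(109.8) = 12.2
  E: 0 + 2(109.8) − 1(67.1) = 152.5
  G: 0 + 2(67.1) = 134.2
Total out = 298.9 kmol/h; y_E = 152.5 / 298.9 = 0.5102.

0.51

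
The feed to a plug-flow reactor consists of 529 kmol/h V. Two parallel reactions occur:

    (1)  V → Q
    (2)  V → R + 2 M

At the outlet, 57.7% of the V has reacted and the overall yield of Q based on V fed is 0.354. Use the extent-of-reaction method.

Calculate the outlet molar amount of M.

Yield of Q: 1ξ₁ / 529 = 0.354 → ξ₁ = 187.3 kmol/h.
Conversion of V: 1ξ₁ + 1ξ₂ = 0.577 × 529 = 305.2 → ξ₂ = 118 kmol/h.
Outlet amounts (n = n₀ + Σ ν·ξ):
  V: 529 − 1(187.3) − 1(118) = 223.8
  Q: 0 + 1(187.3) = 187.3
  R: 0 + 1(118) = 118
  M: 0 + 2(118) = 235.9

236 kmol/h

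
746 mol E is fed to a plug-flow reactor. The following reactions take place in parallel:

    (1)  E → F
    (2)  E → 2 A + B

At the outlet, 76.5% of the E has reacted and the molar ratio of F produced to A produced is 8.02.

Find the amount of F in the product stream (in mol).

537 mol

Conversion of E: E consumed = 0.765 × 746 = 570.7 mol = 1ξ₁ + 1ξ₂.
Selectivity: 1ξ₁ / (2ξ₂) = 8.02 → ξ₁ = 16.04 ξ₂.
Substitute: (1·16.04 + 1) ξ₂ = 570.7 → ξ₂ = 33.49 mol, ξ₁ = 537.2 mol.
Outlet amounts (n = n₀ + Σ ν·ξ):
  E: 746 − 1(537.2) − 1(33.49) = 175.3
  F: 0 + 1(537.2) = 537.2
  A: 0 + 2(33.49) = 66.98
  B: 0 + 1(33.49) = 33.49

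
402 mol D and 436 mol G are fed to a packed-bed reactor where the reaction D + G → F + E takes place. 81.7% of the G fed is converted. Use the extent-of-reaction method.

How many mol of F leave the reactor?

G reacted = 0.817 × 436 = 356.2 mol; ν_G = −1, so ξ = 356.2/1 = 356.2 mol.
Outlet amounts (n = n₀ + ν ξ):
  D: 402 − 1(356.2) = 45.79
  G: 436 − 1(356.2) = 79.79
  F: 0 + 1(356.2) = 356.2
  E: 0 + 1(356.2) = 356.2

356 mol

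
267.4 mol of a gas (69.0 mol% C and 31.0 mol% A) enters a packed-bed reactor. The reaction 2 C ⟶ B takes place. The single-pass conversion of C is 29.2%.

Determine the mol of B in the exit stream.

26.9 mol

C reacted = 0.292 × 184.5 = 53.88 mol; ν_C = −2, so ξ = 53.88/2 = 26.94 mol.
Outlet amounts (n = n₀ + ν ξ):
  C: 184.5 − 2(26.94) = 130.6
  B: 0 + 1(26.94) = 26.94
  A: 82.89 (inert)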